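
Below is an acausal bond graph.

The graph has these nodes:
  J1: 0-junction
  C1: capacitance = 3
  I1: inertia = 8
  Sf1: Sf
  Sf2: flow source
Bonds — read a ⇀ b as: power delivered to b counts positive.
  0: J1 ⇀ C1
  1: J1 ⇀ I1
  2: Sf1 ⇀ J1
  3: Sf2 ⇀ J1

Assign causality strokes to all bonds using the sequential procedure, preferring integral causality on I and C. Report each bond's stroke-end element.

b0 |J1
b1 |I1
b2 |Sf1
b3 |Sf2

#2 →Sf1  (Sf1 (Sf) sets flow on bond)
#3 →Sf2  (source Sf2 imposes f)
#0 →J1  (C1: C, integral causality)
#1 →I1  (common-e at J1 fixed by 0)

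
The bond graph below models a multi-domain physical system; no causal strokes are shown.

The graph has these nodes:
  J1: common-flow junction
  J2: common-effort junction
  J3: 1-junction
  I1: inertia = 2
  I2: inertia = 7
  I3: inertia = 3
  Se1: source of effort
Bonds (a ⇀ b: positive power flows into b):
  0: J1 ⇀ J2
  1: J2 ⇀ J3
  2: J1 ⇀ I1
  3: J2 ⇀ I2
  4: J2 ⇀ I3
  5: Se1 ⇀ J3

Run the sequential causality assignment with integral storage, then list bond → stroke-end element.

b5 stroke at J3  (Se1 fixes effort; stroke away)
b1 stroke at J2  (closing 1-jn rule on J3)
b0 stroke at J1  (J2: bond 1 brought effort, rest push out)
b3 stroke at I2  (J2: bond 1 brought effort, rest push out)
b4 stroke at I3  (0-jn J2 has e-setter on 1)
b2 stroke at I1  (J1: last free bond brings flow in)

bond 0 |J1
bond 1 |J2
bond 2 |I1
bond 3 |I2
bond 4 |I3
bond 5 |J3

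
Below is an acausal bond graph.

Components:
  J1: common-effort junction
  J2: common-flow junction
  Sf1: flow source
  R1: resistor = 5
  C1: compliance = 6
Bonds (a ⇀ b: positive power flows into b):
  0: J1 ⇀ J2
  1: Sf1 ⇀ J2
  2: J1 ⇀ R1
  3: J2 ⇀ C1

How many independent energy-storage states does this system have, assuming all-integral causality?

bond 1 stroke at Sf1  (Sf1 (Sf) sets flow on bond)
bond 0 stroke at J2  (common-f at J2 fixed by 1)
bond 3 stroke at J2  (1-jn J2 has f-setter on 1)
bond 2 stroke at J1  (J1 needs exactly one e-in)

1  (C1 all integral)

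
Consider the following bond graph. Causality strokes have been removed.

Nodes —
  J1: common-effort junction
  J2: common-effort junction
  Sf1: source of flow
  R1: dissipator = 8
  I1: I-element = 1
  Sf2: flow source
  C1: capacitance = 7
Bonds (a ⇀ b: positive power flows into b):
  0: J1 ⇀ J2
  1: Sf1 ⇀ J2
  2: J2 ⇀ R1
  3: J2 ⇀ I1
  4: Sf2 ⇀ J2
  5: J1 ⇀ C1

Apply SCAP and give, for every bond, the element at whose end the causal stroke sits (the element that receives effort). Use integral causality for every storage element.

bond 0 stroke→J2
bond 1 stroke→Sf1
bond 2 stroke→R1
bond 3 stroke→I1
bond 4 stroke→Sf2
bond 5 stroke→J1

#1 stroke at Sf1  (Sf1: flow source, stroke at near end)
#4 stroke at Sf2  (Sf2 (Sf) sets flow on bond)
#3 stroke at I1  (I1: I, integral causality)
#5 stroke at J1  (C1 outputs effort q/C1)
#0 stroke at J2  (J1 effort already set via bond 5)
#2 stroke at R1  (common-e at J2 fixed by 0)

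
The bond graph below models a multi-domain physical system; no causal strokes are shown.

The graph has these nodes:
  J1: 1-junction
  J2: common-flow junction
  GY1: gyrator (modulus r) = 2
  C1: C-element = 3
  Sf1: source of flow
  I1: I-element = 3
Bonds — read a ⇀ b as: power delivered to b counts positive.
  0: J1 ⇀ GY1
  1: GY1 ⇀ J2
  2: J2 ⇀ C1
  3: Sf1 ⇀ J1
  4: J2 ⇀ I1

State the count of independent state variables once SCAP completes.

β3 |Sf1  (source Sf1 imposes f)
β0 |J1  (J1: bond 3 brought flow, rest push out)
β1 |J2  (GY1: gyrator matches bond 0)
β2 |J2  (C1 integral (e out))
β4 |I1  (only one flow-in slot at J2)

2  (C1, I1 all integral)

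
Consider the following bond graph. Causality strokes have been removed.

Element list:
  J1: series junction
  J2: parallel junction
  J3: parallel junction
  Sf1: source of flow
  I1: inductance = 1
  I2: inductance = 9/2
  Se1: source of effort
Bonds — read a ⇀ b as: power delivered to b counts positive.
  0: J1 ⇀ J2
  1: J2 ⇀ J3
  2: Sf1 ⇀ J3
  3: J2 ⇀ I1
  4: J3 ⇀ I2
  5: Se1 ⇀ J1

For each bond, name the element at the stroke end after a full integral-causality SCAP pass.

bond 2 stroke→Sf1  (Sf1: flow source, stroke at near end)
bond 5 stroke→J1  (Se1: effort source, stroke at far end)
bond 0 stroke→J2  (only one flow-in slot at J1)
bond 1 stroke→J3  (common-e at J2 fixed by 0)
bond 3 stroke→I1  (J2 effort already set via bond 0)
bond 4 stroke→I2  (J3: bond 1 brought effort, rest push out)

bond 0 |J2
bond 1 |J3
bond 2 |Sf1
bond 3 |I1
bond 4 |I2
bond 5 |J1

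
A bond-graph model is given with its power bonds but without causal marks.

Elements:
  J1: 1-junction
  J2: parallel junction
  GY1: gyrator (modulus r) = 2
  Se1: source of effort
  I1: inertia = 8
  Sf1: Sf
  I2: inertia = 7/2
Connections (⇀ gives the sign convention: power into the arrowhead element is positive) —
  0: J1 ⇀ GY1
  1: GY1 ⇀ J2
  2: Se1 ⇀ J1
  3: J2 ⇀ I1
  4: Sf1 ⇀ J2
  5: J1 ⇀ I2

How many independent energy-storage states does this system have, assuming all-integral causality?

bond 2 →J1  (source Se1 imposes e)
bond 4 →Sf1  (Sf1: flow source, stroke at near end)
bond 3 →I1  (I1 outputs flow p/I1)
bond 1 →J2  (only one effort-in slot at J2)
bond 0 →J1  (GY1 both-in/both-out from 1)
bond 5 →I2  (only one flow-in slot at J1)

2  (I1, I2 all integral)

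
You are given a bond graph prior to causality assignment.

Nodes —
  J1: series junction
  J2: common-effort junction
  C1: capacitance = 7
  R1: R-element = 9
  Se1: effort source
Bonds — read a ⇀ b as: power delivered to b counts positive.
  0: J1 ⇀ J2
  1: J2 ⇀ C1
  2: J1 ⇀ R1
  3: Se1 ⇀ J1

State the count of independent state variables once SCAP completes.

b3 →J1  (source Se1 imposes e)
b1 →J2  (C1 outputs effort q/C1)
b0 →J1  (common-e at J2 fixed by 1)
b2 →R1  (closing 1-jn rule on J1)

1  (C1 all integral)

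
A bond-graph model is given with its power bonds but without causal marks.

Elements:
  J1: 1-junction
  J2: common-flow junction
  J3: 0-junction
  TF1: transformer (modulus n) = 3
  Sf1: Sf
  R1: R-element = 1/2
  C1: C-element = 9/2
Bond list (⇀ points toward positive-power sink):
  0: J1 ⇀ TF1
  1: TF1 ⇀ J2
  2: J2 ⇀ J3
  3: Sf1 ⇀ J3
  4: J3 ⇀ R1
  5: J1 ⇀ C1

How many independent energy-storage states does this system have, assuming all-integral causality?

b3 →Sf1  (Sf1 fixes flow; stroke at Sf1)
b5 →J1  (C1: C, integral causality)
b0 →TF1  (J1 needs exactly one f-in)
b1 →J2  (TF1 one-in-one-out from 0)
b2 →J3  (closing 1-jn rule on J2)
b4 →R1  (0-jn J3 has e-setter on 2)

1  (C1 all integral)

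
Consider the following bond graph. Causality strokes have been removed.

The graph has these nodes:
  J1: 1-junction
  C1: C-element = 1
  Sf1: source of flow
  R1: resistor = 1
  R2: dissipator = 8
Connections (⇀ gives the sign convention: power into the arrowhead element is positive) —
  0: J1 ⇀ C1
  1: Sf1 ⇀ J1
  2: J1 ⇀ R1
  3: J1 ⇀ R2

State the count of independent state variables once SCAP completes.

#1 |Sf1  (Sf1 (Sf) sets flow on bond)
#0 |J1  (J1: bond 1 brought flow, rest push out)
#2 |J1  (J1: bond 1 brought flow, rest push out)
#3 |J1  (common-f at J1 fixed by 1)

1  (C1 all integral)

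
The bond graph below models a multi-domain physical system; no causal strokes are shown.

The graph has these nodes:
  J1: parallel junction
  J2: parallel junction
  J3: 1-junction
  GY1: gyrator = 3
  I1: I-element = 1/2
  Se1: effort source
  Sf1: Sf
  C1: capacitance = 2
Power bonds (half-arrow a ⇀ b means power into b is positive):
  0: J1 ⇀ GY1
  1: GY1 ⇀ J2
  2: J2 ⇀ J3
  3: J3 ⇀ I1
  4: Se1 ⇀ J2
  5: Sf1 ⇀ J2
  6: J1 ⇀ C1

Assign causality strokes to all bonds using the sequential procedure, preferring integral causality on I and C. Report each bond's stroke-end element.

β0 |GY1
β1 |GY1
β2 |J3
β3 |I1
β4 |J2
β5 |Sf1
β6 |J1

#4 |J2  (Se1: effort source, stroke at far end)
#5 |Sf1  (source Sf1 imposes f)
#1 |GY1  (0-jn J2 has e-setter on 4)
#2 |J3  (0-jn J2 has e-setter on 4)
#3 |I1  (closing 1-jn rule on J3)
#0 |GY1  (through GY1, causality inverts; strokes same side of GY1)
#6 |J1  (J1: last free bond brings effort in)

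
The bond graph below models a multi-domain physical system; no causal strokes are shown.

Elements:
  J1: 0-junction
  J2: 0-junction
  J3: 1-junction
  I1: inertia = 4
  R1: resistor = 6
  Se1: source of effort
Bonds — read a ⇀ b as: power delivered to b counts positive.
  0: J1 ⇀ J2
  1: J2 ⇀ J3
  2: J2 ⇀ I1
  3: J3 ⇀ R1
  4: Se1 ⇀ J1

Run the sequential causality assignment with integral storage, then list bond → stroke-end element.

bond 4 →J1  (Se1 (Se) sets effort on bond)
bond 0 →J2  (common-e at J1 fixed by 4)
bond 1 →J3  (J2 effort already set via bond 0)
bond 2 →I1  (common-e at J2 fixed by 0)
bond 3 →R1  (closing 1-jn rule on J3)

b0 stroke→J2
b1 stroke→J3
b2 stroke→I1
b3 stroke→R1
b4 stroke→J1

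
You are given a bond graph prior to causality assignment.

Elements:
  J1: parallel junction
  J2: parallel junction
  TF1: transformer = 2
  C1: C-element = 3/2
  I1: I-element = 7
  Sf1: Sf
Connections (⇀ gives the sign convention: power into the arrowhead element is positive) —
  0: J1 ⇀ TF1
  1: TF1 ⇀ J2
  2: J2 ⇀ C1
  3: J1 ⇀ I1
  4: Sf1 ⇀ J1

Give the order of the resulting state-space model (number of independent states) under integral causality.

β4 stroke→Sf1  (Sf1 fixes flow; stroke at Sf1)
β2 stroke→J2  (C1 integral (e out))
β1 stroke→TF1  (common-e at J2 fixed by 2)
β0 stroke→J1  (TF1 one-in-one-out from 1)
β3 stroke→I1  (common-e at J1 fixed by 0)

2  (C1, I1 all integral)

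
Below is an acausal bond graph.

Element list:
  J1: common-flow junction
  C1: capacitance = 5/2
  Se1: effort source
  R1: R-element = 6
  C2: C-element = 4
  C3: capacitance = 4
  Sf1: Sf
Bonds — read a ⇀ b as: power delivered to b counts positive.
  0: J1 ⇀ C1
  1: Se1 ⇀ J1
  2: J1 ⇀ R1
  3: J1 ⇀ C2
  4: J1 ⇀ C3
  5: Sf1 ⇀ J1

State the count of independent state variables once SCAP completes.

β1 stroke→J1  (Se1: effort source, stroke at far end)
β5 stroke→Sf1  (source Sf1 imposes f)
β0 stroke→J1  (J1: bond 5 brought flow, rest push out)
β2 stroke→J1  (common-f at J1 fixed by 5)
β3 stroke→J1  (J1 flow already set via bond 5)
β4 stroke→J1  (common-f at J1 fixed by 5)

3  (C1, C2, C3 all integral)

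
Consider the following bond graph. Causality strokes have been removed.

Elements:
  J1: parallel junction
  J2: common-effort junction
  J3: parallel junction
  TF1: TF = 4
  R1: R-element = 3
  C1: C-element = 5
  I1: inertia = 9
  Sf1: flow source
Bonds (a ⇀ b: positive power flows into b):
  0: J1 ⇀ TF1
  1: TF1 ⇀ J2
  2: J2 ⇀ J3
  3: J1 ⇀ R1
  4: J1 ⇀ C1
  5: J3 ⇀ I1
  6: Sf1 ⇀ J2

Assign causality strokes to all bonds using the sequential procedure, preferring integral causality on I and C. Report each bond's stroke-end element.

#6 →Sf1  (Sf1: flow source, stroke at near end)
#4 →J1  (C1 integral (e out))
#0 →TF1  (J1 effort already set via bond 4)
#3 →R1  (J1: bond 4 brought effort, rest push out)
#1 →J2  (TF1: transformer flips bond 0)
#2 →J3  (J2 effort already set via bond 1)
#5 →I1  (0-jn J3 has e-setter on 2)

#0 |TF1
#1 |J2
#2 |J3
#3 |R1
#4 |J1
#5 |I1
#6 |Sf1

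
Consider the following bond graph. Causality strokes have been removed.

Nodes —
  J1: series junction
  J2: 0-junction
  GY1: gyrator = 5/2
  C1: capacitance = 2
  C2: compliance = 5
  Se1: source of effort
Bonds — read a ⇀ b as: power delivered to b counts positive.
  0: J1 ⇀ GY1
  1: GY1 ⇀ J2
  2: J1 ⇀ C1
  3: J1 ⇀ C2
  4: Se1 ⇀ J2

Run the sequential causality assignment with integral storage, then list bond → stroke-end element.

bond 4 |J2  (source Se1 imposes e)
bond 1 |GY1  (common-e at J2 fixed by 4)
bond 0 |GY1  (GY1 both-in/both-out from 1)
bond 2 |J1  (J1: bond 0 brought flow, rest push out)
bond 3 |J1  (common-f at J1 fixed by 0)

β0 →GY1
β1 →GY1
β2 →J1
β3 →J1
β4 →J2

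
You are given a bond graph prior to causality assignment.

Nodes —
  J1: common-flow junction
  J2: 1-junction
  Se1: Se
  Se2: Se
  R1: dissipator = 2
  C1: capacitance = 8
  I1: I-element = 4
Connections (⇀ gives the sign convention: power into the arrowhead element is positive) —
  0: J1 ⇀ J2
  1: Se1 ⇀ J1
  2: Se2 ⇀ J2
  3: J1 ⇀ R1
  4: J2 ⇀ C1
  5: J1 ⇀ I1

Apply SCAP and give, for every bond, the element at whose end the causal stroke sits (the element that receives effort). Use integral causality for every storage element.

#1 stroke→J1  (source Se1 imposes e)
#2 stroke→J2  (source Se2 imposes e)
#4 stroke→J2  (C1 integral (e out))
#0 stroke→J1  (closing 1-jn rule on J2)
#5 stroke→I1  (I1 integral (f out))
#3 stroke→J1  (1-jn J1 has f-setter on 5)

β0 stroke at J1
β1 stroke at J1
β2 stroke at J2
β3 stroke at J1
β4 stroke at J2
β5 stroke at I1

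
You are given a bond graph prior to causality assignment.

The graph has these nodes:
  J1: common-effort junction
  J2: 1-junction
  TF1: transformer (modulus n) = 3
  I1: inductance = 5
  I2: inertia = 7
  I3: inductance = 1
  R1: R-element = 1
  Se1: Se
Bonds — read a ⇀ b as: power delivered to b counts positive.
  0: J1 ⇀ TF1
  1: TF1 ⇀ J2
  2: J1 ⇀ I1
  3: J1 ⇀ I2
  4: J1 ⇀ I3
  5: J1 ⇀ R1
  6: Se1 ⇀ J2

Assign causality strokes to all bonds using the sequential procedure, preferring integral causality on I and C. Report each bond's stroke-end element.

#0 →J1
#1 →TF1
#2 →I1
#3 →I2
#4 →I3
#5 →R1
#6 →J2

bond 6 →J2  (Se1: effort source, stroke at far end)
bond 1 →TF1  (J2: last free bond brings flow in)
bond 0 →J1  (TF1 one-in-one-out from 1)
bond 2 →I1  (J1: bond 0 brought effort, rest push out)
bond 3 →I2  (common-e at J1 fixed by 0)
bond 4 →I3  (common-e at J1 fixed by 0)
bond 5 →R1  (J1 effort already set via bond 0)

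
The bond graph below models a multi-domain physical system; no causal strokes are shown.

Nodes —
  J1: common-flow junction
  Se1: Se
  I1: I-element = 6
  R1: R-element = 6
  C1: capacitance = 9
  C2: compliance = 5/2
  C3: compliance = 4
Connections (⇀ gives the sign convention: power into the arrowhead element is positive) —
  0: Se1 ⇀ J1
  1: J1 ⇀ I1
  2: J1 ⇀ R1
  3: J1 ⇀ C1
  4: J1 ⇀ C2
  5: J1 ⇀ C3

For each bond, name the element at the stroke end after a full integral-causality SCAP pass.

b0 |J1
b1 |I1
b2 |J1
b3 |J1
b4 |J1
b5 |J1

b0 stroke→J1  (Se1 fixes effort; stroke away)
b1 stroke→I1  (prefer integral on I1)
b2 stroke→J1  (J1: bond 1 brought flow, rest push out)
b3 stroke→J1  (1-jn J1 has f-setter on 1)
b4 stroke→J1  (1-jn J1 has f-setter on 1)
b5 stroke→J1  (J1: bond 1 brought flow, rest push out)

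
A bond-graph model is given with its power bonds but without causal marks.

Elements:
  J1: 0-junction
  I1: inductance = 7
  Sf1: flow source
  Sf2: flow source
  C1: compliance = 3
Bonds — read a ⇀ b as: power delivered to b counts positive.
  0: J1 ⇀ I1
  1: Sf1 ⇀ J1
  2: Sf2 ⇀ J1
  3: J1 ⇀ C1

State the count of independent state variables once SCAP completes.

β1 →Sf1  (Sf1: flow source, stroke at near end)
β2 →Sf2  (Sf2 (Sf) sets flow on bond)
β0 →I1  (I1 outputs flow p/I1)
β3 →J1  (closing 0-jn rule on J1)

2  (C1, I1 all integral)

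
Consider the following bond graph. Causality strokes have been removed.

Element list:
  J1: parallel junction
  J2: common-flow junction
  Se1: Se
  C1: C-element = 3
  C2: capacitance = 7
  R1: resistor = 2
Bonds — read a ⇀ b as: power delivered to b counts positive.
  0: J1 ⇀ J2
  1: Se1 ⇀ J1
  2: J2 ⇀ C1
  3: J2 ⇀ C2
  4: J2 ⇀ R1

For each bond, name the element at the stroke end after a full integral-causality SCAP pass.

#1 stroke at J1  (Se1 fixes effort; stroke away)
#0 stroke at J2  (0-jn J1 has e-setter on 1)
#2 stroke at J2  (C1: C, integral causality)
#3 stroke at J2  (C2 integral (e out))
#4 stroke at R1  (closing 1-jn rule on J2)

b0 stroke→J2
b1 stroke→J1
b2 stroke→J2
b3 stroke→J2
b4 stroke→R1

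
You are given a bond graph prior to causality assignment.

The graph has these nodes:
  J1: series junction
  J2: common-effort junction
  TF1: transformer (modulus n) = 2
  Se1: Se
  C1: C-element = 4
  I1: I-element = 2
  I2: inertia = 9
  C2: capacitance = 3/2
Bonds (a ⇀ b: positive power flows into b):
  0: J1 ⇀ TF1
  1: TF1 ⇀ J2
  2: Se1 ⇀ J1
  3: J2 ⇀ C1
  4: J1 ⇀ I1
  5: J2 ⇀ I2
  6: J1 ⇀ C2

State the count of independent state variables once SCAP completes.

4  (C1, C2, I1, I2 all integral)

#2 |J1  (Se1 (Se) sets effort on bond)
#3 |J2  (prefer integral on C1)
#1 |TF1  (common-e at J2 fixed by 3)
#5 |I2  (J2: bond 3 brought effort, rest push out)
#0 |J1  (through TF1, causality passes straight; one stroke at TF1)
#4 |I1  (prefer integral on I1)
#6 |J1  (J1: bond 4 brought flow, rest push out)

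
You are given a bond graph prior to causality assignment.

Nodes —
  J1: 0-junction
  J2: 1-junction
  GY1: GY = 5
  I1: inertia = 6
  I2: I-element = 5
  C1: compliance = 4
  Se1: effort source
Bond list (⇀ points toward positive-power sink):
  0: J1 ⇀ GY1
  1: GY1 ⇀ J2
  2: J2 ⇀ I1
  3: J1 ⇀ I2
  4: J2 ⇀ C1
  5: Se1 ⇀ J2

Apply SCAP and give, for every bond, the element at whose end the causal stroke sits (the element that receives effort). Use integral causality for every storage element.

β0 stroke at J1
β1 stroke at J2
β2 stroke at I1
β3 stroke at I2
β4 stroke at J2
β5 stroke at J2

β5 →J2  (source Se1 imposes e)
β2 →I1  (I1: I, integral causality)
β1 →J2  (common-f at J2 fixed by 2)
β4 →J2  (1-jn J2 has f-setter on 2)
β0 →J1  (GY1: gyrator matches bond 1)
β3 →I2  (J1 effort already set via bond 0)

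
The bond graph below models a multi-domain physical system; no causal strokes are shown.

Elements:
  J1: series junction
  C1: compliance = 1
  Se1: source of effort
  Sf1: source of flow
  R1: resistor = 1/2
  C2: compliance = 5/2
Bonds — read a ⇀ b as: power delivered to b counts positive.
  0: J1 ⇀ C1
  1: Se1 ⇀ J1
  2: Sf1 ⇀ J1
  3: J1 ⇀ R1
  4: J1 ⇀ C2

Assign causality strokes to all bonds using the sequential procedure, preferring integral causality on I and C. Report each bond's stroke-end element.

bond 1 stroke at J1  (Se1 (Se) sets effort on bond)
bond 2 stroke at Sf1  (source Sf1 imposes f)
bond 0 stroke at J1  (1-jn J1 has f-setter on 2)
bond 3 stroke at J1  (common-f at J1 fixed by 2)
bond 4 stroke at J1  (J1: bond 2 brought flow, rest push out)

b0 stroke at J1
b1 stroke at J1
b2 stroke at Sf1
b3 stroke at J1
b4 stroke at J1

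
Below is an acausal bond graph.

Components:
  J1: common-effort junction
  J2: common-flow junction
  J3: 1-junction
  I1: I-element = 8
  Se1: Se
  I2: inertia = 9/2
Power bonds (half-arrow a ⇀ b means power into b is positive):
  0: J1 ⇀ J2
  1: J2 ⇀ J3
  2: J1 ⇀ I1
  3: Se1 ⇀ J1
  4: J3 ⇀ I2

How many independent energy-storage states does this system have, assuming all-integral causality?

2  (I1, I2 all integral)

β3 →J1  (Se1 fixes effort; stroke away)
β0 →J2  (J1 effort already set via bond 3)
β2 →I1  (0-jn J1 has e-setter on 3)
β1 →J3  (J2 needs exactly one f-in)
β4 →I2  (closing 1-jn rule on J3)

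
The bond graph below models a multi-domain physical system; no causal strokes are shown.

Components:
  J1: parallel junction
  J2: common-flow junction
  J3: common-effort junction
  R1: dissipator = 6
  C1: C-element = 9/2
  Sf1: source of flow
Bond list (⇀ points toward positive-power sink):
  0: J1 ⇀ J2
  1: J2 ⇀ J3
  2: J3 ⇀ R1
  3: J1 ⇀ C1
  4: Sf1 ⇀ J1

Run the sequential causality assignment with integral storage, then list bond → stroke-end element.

b0 stroke→J2
b1 stroke→J3
b2 stroke→R1
b3 stroke→J1
b4 stroke→Sf1

bond 4 stroke→Sf1  (Sf1 fixes flow; stroke at Sf1)
bond 3 stroke→J1  (C1 outputs effort q/C1)
bond 0 stroke→J2  (J1: bond 3 brought effort, rest push out)
bond 1 stroke→J3  (J2: last free bond brings flow in)
bond 2 stroke→R1  (J3 effort already set via bond 1)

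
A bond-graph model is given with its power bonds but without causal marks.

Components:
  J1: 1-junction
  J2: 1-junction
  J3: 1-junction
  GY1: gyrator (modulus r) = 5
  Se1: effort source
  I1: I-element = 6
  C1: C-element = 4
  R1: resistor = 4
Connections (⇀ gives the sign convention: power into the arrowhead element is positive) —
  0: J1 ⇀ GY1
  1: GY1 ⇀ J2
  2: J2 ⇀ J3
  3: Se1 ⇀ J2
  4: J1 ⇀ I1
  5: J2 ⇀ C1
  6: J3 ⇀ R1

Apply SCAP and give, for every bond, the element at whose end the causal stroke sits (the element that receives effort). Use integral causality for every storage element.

b0 stroke at J1
b1 stroke at J2
b2 stroke at J3
b3 stroke at J2
b4 stroke at I1
b5 stroke at J2
b6 stroke at R1

b3 |J2  (Se1: effort source, stroke at far end)
b4 |I1  (I1 integral (f out))
b0 |J1  (1-jn J1 has f-setter on 4)
b1 |J2  (GY1: gyrator matches bond 0)
b5 |J2  (prefer integral on C1)
b2 |J3  (only one flow-in slot at J2)
b6 |R1  (closing 1-jn rule on J3)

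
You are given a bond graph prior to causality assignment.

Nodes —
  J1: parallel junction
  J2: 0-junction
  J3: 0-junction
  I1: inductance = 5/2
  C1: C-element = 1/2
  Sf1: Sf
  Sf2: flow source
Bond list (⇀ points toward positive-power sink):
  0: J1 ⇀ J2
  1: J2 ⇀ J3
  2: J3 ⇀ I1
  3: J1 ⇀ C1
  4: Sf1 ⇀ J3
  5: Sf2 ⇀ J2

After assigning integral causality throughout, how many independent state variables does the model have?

b4 stroke at Sf1  (Sf1 (Sf) sets flow on bond)
b5 stroke at Sf2  (Sf2 fixes flow; stroke at Sf2)
b2 stroke at I1  (I1 integral (f out))
b1 stroke at J3  (only one effort-in slot at J3)
b0 stroke at J2  (J2 needs exactly one e-in)
b3 stroke at J1  (J1: last free bond brings effort in)

2  (C1, I1 all integral)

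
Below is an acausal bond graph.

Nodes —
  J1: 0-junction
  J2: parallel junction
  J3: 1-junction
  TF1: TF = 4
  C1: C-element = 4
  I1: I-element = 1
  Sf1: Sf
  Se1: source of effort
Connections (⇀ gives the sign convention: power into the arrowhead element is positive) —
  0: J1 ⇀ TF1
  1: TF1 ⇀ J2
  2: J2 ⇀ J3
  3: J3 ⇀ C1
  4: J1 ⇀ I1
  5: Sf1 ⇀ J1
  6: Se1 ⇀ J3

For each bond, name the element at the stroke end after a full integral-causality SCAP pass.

b5 stroke at Sf1  (Sf1 (Sf) sets flow on bond)
b6 stroke at J3  (Se1: effort source, stroke at far end)
b3 stroke at J3  (prefer integral on C1)
b2 stroke at J2  (J3: last free bond brings flow in)
b1 stroke at TF1  (J2: bond 2 brought effort, rest push out)
b0 stroke at J1  (TF TF1: opposite of bond 1)
b4 stroke at I1  (J1 effort already set via bond 0)

b0 stroke→J1
b1 stroke→TF1
b2 stroke→J2
b3 stroke→J3
b4 stroke→I1
b5 stroke→Sf1
b6 stroke→J3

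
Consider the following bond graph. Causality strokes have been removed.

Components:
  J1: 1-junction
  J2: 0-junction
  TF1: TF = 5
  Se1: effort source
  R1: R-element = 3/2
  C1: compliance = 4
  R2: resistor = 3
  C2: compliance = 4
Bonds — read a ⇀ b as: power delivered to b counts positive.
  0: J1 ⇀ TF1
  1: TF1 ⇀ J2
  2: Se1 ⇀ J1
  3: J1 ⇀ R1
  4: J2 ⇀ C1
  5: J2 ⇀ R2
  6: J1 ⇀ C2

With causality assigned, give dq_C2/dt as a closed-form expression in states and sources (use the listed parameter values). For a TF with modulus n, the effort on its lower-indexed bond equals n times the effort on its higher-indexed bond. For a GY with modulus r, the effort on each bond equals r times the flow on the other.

bond 2 →J1  (Se1 fixes effort; stroke away)
bond 4 →J2  (C1: C, integral causality)
bond 1 →TF1  (common-e at J2 fixed by 4)
bond 5 →R2  (0-jn J2 has e-setter on 4)
bond 0 →J1  (TF TF1: opposite of bond 1)
bond 6 →J1  (C2: C, integral causality)
bond 3 →R1  (J1 needs exactly one f-in)

dq_C2/dt = 2*E_Se1/3 - 5*q_C1/6 - q_C2/6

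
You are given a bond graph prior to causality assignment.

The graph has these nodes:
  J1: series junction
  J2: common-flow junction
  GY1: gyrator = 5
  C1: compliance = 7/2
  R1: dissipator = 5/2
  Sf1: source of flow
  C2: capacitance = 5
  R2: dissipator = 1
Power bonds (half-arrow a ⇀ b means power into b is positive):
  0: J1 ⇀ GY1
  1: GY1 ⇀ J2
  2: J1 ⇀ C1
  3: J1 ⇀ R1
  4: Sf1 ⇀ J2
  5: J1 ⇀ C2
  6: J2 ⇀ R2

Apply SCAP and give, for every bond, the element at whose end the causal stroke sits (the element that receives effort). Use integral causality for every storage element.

bond 0 stroke at J1
bond 1 stroke at J2
bond 2 stroke at J1
bond 3 stroke at R1
bond 4 stroke at Sf1
bond 5 stroke at J1
bond 6 stroke at J2

#4 |Sf1  (Sf1 (Sf) sets flow on bond)
#1 |J2  (common-f at J2 fixed by 4)
#6 |J2  (J2 flow already set via bond 4)
#0 |J1  (GY1: gyrator matches bond 1)
#2 |J1  (C1 integral (e out))
#5 |J1  (C2: C, integral causality)
#3 |R1  (closing 1-jn rule on J1)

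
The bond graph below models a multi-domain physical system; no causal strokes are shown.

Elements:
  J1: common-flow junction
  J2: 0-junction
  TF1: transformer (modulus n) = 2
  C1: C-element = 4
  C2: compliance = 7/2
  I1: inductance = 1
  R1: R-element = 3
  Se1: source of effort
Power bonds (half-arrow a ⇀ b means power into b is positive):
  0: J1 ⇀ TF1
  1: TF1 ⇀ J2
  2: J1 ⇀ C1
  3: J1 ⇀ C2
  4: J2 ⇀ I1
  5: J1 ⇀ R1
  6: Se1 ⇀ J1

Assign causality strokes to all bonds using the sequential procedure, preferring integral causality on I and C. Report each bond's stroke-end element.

#0 stroke at TF1
#1 stroke at J2
#2 stroke at J1
#3 stroke at J1
#4 stroke at I1
#5 stroke at J1
#6 stroke at J1

#6 stroke at J1  (Se1 fixes effort; stroke away)
#2 stroke at J1  (prefer integral on C1)
#3 stroke at J1  (prefer integral on C2)
#4 stroke at I1  (I1 integral (f out))
#1 stroke at J2  (only one effort-in slot at J2)
#0 stroke at TF1  (TF1 one-in-one-out from 1)
#5 stroke at J1  (J1: bond 0 brought flow, rest push out)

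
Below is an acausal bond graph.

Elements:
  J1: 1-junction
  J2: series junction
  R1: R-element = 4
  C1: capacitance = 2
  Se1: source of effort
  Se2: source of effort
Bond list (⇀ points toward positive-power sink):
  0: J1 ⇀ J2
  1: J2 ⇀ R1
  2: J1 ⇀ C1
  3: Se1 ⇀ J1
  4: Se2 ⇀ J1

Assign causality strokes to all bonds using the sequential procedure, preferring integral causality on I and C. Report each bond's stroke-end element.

b3 stroke at J1  (Se1: effort source, stroke at far end)
b4 stroke at J1  (source Se2 imposes e)
b2 stroke at J1  (C1: C, integral causality)
b0 stroke at J2  (closing 1-jn rule on J1)
b1 stroke at R1  (J2 needs exactly one f-in)

bond 0 stroke→J2
bond 1 stroke→R1
bond 2 stroke→J1
bond 3 stroke→J1
bond 4 stroke→J1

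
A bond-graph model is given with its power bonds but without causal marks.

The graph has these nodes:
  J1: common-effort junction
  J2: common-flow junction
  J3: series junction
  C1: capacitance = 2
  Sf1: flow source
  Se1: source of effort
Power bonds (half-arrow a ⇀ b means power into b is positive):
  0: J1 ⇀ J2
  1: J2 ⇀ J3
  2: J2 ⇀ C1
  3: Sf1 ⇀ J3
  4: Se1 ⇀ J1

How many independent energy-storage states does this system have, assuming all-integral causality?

b3 |Sf1  (source Sf1 imposes f)
b4 |J1  (Se1 fixes effort; stroke away)
b0 |J2  (0-jn J1 has e-setter on 4)
b1 |J3  (1-jn J3 has f-setter on 3)
b2 |J2  (common-f at J2 fixed by 1)

1  (C1 all integral)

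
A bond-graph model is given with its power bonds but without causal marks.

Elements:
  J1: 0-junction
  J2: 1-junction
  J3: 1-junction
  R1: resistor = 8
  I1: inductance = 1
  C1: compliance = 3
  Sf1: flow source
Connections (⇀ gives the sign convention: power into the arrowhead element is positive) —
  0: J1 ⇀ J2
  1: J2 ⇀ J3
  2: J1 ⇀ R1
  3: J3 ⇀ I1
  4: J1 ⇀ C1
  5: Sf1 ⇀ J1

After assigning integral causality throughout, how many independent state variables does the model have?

#5 |Sf1  (Sf1: flow source, stroke at near end)
#3 |I1  (I1 outputs flow p/I1)
#1 |J3  (J3 flow already set via bond 3)
#0 |J2  (J2: bond 1 brought flow, rest push out)
#4 |J1  (prefer integral on C1)
#2 |R1  (0-jn J1 has e-setter on 4)

2  (C1, I1 all integral)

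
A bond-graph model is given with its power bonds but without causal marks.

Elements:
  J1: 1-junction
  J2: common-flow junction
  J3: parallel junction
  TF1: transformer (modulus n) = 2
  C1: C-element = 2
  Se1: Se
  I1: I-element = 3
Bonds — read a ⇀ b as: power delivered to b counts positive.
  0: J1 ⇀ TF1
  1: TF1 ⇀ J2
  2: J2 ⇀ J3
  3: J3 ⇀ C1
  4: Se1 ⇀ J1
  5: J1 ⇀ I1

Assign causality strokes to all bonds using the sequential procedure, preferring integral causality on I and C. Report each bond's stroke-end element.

bond 4 |J1  (Se1: effort source, stroke at far end)
bond 3 |J3  (C1: C, integral causality)
bond 2 |J2  (0-jn J3 has e-setter on 3)
bond 1 |TF1  (J2 needs exactly one f-in)
bond 0 |J1  (TF TF1: opposite of bond 1)
bond 5 |I1  (only one flow-in slot at J1)

β0 stroke→J1
β1 stroke→TF1
β2 stroke→J2
β3 stroke→J3
β4 stroke→J1
β5 stroke→I1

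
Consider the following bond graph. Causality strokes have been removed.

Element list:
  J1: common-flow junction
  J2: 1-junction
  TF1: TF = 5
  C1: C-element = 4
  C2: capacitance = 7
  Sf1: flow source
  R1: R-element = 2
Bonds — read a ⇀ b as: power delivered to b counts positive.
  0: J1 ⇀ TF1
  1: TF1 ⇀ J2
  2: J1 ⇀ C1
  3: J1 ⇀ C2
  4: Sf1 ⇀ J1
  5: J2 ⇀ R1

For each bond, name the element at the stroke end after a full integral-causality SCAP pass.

#0 →J1
#1 →TF1
#2 →J1
#3 →J1
#4 →Sf1
#5 →J2

bond 4 stroke at Sf1  (Sf1 (Sf) sets flow on bond)
bond 0 stroke at J1  (J1: bond 4 brought flow, rest push out)
bond 2 stroke at J1  (common-f at J1 fixed by 4)
bond 3 stroke at J1  (common-f at J1 fixed by 4)
bond 1 stroke at TF1  (TF TF1: opposite of bond 0)
bond 5 stroke at J2  (J2 flow already set via bond 1)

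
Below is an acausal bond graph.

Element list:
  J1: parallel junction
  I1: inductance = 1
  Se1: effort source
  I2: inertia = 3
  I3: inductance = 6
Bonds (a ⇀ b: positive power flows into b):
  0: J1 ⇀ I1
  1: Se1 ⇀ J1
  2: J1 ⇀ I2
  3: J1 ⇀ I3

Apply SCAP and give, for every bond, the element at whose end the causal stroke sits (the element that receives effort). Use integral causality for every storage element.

β0 →I1
β1 →J1
β2 →I2
β3 →I3

#1 →J1  (source Se1 imposes e)
#0 →I1  (J1 effort already set via bond 1)
#2 →I2  (J1: bond 1 brought effort, rest push out)
#3 →I3  (J1: bond 1 brought effort, rest push out)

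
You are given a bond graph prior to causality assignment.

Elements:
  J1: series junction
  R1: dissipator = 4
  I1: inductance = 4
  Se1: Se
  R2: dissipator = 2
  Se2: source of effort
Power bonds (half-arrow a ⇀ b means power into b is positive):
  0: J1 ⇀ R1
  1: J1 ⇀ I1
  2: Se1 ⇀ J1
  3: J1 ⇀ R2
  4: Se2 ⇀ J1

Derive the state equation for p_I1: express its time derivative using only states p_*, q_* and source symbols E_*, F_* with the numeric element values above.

β2 |J1  (source Se1 imposes e)
β4 |J1  (Se2 (Se) sets effort on bond)
β1 |I1  (I1 integral (f out))
β0 |J1  (common-f at J1 fixed by 1)
β3 |J1  (1-jn J1 has f-setter on 1)

dp_I1/dt = E_Se1 + E_Se2 - 3*p_I1/2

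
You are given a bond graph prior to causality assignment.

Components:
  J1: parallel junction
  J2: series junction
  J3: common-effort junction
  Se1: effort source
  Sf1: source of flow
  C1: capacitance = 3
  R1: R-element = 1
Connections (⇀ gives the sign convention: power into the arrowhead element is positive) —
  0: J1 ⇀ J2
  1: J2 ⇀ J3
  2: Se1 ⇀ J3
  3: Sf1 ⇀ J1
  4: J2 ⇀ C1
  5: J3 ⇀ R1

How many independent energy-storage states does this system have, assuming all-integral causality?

#2 →J3  (Se1 fixes effort; stroke away)
#3 →Sf1  (source Sf1 imposes f)
#0 →J1  (J1 needs exactly one e-in)
#1 →J2  (J2: bond 0 brought flow, rest push out)
#4 →J2  (J2 flow already set via bond 0)
#5 →R1  (J3 effort already set via bond 2)

1  (C1 all integral)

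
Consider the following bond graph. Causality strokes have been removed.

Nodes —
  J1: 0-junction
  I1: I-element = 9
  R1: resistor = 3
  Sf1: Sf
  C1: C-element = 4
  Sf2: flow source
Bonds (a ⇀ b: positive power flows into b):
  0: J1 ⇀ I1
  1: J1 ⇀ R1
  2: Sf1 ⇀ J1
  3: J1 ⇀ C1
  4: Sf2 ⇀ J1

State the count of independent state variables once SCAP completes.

2  (C1, I1 all integral)

bond 2 stroke at Sf1  (Sf1 (Sf) sets flow on bond)
bond 4 stroke at Sf2  (source Sf2 imposes f)
bond 0 stroke at I1  (I1 outputs flow p/I1)
bond 3 stroke at J1  (C1 outputs effort q/C1)
bond 1 stroke at R1  (0-jn J1 has e-setter on 3)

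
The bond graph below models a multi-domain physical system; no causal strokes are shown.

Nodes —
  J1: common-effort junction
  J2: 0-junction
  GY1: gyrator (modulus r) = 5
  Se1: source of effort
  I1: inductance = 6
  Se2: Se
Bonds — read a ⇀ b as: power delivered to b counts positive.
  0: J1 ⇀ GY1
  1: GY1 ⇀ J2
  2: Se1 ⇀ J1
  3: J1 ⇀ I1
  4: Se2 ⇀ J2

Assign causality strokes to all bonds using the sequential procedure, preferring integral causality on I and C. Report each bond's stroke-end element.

β0 stroke→GY1
β1 stroke→GY1
β2 stroke→J1
β3 stroke→I1
β4 stroke→J2

#2 →J1  (Se1 (Se) sets effort on bond)
#4 →J2  (source Se2 imposes e)
#0 →GY1  (J1 effort already set via bond 2)
#3 →I1  (J1 effort already set via bond 2)
#1 →GY1  (J2: bond 4 brought effort, rest push out)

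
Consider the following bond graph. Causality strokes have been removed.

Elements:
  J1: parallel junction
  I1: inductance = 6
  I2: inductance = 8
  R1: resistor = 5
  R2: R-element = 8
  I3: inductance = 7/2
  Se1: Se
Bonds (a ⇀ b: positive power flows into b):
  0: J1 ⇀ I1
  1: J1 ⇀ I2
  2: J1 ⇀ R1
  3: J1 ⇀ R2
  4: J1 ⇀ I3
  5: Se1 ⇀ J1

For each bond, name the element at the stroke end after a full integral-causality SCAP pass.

b5 →J1  (Se1 fixes effort; stroke away)
b0 →I1  (common-e at J1 fixed by 5)
b1 →I2  (J1: bond 5 brought effort, rest push out)
b2 →R1  (common-e at J1 fixed by 5)
b3 →R2  (0-jn J1 has e-setter on 5)
b4 →I3  (common-e at J1 fixed by 5)

bond 0 |I1
bond 1 |I2
bond 2 |R1
bond 3 |R2
bond 4 |I3
bond 5 |J1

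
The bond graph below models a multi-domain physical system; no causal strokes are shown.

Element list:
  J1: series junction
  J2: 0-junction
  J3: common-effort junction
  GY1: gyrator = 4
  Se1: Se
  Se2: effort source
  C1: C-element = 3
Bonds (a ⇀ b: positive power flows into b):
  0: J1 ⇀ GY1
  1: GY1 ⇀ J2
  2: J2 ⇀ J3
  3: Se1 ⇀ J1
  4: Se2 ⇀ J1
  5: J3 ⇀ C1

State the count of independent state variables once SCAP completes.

1  (C1 all integral)

#3 →J1  (Se1 fixes effort; stroke away)
#4 →J1  (source Se2 imposes e)
#0 →GY1  (J1 needs exactly one f-in)
#1 →GY1  (GY1: gyrator matches bond 0)
#2 →J2  (closing 0-jn rule on J2)
#5 →J3  (J3: last free bond brings effort in)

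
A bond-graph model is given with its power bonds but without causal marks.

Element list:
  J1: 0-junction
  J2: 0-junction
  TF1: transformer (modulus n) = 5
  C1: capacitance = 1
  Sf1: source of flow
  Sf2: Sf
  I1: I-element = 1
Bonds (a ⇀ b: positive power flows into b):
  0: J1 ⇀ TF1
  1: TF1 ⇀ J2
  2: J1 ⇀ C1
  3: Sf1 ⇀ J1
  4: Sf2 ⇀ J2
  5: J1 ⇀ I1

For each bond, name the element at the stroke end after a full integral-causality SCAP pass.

bond 3 stroke→Sf1  (source Sf1 imposes f)
bond 4 stroke→Sf2  (Sf2: flow source, stroke at near end)
bond 1 stroke→J2  (J2: last free bond brings effort in)
bond 0 stroke→TF1  (TF TF1: opposite of bond 1)
bond 2 stroke→J1  (C1 outputs effort q/C1)
bond 5 stroke→I1  (common-e at J1 fixed by 2)

β0 stroke at TF1
β1 stroke at J2
β2 stroke at J1
β3 stroke at Sf1
β4 stroke at Sf2
β5 stroke at I1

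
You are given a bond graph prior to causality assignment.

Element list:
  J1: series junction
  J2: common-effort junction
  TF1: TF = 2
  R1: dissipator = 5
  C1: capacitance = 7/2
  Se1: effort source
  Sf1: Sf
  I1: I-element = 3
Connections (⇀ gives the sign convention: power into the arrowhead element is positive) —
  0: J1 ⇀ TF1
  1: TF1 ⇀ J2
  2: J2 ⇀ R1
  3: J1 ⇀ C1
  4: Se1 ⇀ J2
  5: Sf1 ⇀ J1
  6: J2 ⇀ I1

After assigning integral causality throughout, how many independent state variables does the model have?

b4 stroke→J2  (source Se1 imposes e)
b5 stroke→Sf1  (Sf1: flow source, stroke at near end)
b0 stroke→J1  (J1 flow already set via bond 5)
b3 stroke→J1  (J1: bond 5 brought flow, rest push out)
b1 stroke→TF1  (common-e at J2 fixed by 4)
b2 stroke→R1  (J2 effort already set via bond 4)
b6 stroke→I1  (common-e at J2 fixed by 4)

2  (C1, I1 all integral)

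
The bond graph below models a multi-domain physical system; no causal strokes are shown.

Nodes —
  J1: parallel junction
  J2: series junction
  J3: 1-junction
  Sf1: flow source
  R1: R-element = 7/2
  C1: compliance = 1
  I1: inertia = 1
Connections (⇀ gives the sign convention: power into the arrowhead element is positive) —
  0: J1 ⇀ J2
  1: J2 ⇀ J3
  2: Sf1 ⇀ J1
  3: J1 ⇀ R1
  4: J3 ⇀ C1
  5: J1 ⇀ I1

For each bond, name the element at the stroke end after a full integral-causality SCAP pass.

#2 stroke at Sf1  (Sf1 fixes flow; stroke at Sf1)
#4 stroke at J3  (prefer integral on C1)
#1 stroke at J2  (only one flow-in slot at J3)
#0 stroke at J1  (closing 1-jn rule on J2)
#3 stroke at R1  (J1 effort already set via bond 0)
#5 stroke at I1  (0-jn J1 has e-setter on 0)

#0 |J1
#1 |J2
#2 |Sf1
#3 |R1
#4 |J3
#5 |I1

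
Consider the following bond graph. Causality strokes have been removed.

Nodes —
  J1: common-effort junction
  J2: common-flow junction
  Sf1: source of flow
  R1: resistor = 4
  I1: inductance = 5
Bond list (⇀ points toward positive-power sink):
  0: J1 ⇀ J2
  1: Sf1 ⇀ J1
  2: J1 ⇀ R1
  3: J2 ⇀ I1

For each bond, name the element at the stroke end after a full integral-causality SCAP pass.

#0 stroke→J2
#1 stroke→Sf1
#2 stroke→J1
#3 stroke→I1

#1 stroke at Sf1  (Sf1: flow source, stroke at near end)
#3 stroke at I1  (I1 outputs flow p/I1)
#0 stroke at J2  (J2 flow already set via bond 3)
#2 stroke at J1  (closing 0-jn rule on J1)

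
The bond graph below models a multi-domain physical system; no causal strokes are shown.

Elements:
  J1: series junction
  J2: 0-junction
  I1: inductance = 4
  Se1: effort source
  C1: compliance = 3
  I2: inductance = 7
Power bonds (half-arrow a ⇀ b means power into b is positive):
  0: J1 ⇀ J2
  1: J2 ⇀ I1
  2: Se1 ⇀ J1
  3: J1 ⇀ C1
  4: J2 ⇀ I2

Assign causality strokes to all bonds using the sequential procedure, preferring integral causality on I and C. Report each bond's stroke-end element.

β0 →J2
β1 →I1
β2 →J1
β3 →J1
β4 →I2

#2 stroke at J1  (Se1 (Se) sets effort on bond)
#1 stroke at I1  (prefer integral on I1)
#3 stroke at J1  (C1 outputs effort q/C1)
#0 stroke at J2  (only one flow-in slot at J1)
#4 stroke at I2  (J2: bond 0 brought effort, rest push out)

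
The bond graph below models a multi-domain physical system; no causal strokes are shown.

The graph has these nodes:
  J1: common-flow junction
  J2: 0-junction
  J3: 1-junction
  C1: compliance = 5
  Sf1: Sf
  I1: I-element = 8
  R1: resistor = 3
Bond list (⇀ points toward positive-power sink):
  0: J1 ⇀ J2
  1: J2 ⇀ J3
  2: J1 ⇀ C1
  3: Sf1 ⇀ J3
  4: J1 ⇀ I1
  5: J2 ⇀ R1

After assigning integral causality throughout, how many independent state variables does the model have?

2  (C1, I1 all integral)

#3 stroke at Sf1  (Sf1 fixes flow; stroke at Sf1)
#1 stroke at J3  (J3: bond 3 brought flow, rest push out)
#2 stroke at J1  (prefer integral on C1)
#4 stroke at I1  (I1 outputs flow p/I1)
#0 stroke at J1  (J1: bond 4 brought flow, rest push out)
#5 stroke at J2  (J2: last free bond brings effort in)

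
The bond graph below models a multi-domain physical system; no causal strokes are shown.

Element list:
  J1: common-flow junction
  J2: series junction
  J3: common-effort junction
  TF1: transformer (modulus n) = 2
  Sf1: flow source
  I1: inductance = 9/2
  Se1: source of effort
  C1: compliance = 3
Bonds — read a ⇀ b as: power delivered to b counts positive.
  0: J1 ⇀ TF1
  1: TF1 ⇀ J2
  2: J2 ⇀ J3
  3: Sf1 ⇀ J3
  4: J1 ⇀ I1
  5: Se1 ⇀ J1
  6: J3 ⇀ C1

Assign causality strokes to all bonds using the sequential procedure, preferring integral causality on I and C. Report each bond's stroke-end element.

bond 3 |Sf1  (Sf1 fixes flow; stroke at Sf1)
bond 5 |J1  (Se1: effort source, stroke at far end)
bond 4 |I1  (I1 outputs flow p/I1)
bond 0 |J1  (J1 flow already set via bond 4)
bond 1 |TF1  (TF1 one-in-one-out from 0)
bond 2 |J2  (1-jn J2 has f-setter on 1)
bond 6 |J3  (only one effort-in slot at J3)

β0 stroke at J1
β1 stroke at TF1
β2 stroke at J2
β3 stroke at Sf1
β4 stroke at I1
β5 stroke at J1
β6 stroke at J3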